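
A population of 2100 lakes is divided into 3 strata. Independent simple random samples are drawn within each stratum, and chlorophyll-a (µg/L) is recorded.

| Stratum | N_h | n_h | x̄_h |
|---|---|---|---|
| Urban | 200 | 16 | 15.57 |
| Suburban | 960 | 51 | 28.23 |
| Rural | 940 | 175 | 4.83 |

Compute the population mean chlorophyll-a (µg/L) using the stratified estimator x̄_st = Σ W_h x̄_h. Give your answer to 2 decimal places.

x̄_st ≈ 16.55

N = Σ N_h = 2100. Stratum weights W_h = N_h/N.
x̄_st = (200·15.57 + 960·28.23 + 940·4.83) / 2100 = 16.5500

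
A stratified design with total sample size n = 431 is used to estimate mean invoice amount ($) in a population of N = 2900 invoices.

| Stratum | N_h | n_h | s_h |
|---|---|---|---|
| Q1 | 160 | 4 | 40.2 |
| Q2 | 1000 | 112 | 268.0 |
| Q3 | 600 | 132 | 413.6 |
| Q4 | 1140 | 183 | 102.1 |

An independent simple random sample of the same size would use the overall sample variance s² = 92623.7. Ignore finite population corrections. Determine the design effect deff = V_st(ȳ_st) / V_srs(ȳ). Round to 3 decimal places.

V̂(ȳ_st) = Σ W_h² s_h²/n_h, with W_h = N_h/N and N = 2900:
  stratum Q1: (160/2900)²·40.2²/4 = 1.2298
  stratum Q2: (1000/2900)²·268.0²/112 = 76.2528
  stratum Q3: (600/2900)²·413.6²/132 = 55.4745
  stratum Q4: (1140/2900)²·102.1²/183 = 8.80266
V_st = 141.76
V_srs = s²/n = 92623.7/431 = 214.904
deff = V_st / V_srs = 141.76/214.904 = 0.6596

deff ≈ 0.660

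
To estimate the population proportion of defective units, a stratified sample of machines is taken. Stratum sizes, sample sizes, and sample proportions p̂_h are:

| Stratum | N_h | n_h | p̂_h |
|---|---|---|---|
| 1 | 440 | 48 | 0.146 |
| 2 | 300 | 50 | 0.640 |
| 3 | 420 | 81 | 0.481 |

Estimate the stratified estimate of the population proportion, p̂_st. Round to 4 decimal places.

p̂_st ≈ 0.3951

N = 1160; stratum weights W_h = N_h/N.
p̂_st = Σ W_h p̂_h = (440·0.146 + 300·0.640 + 420·0.481)/1160 = 0.39505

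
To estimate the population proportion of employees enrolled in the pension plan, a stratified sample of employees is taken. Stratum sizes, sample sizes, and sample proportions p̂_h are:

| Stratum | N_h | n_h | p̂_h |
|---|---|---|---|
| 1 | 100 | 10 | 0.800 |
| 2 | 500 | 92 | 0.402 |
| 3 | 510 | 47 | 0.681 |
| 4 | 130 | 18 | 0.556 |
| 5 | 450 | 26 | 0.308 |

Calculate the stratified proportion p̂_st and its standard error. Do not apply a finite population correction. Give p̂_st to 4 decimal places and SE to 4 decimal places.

N = 1690; stratum weights W_h = N_h/N.
p̂_st = Σ W_h p̂_h = (100·0.800 + 500·0.402 + 510·0.681 + 130·0.556 + 450·0.308)/1690 = 0.49656
V̂(p̂_st) = Σ W_h² p̂_h(1−p̂_h)/(n_h−1):
  stratum 1: (100/1690)²·0.800·0.200/9 = 6.22449e-05
  stratum 2: (500/1690)²·0.402·0.598/91 = 0.000231234
  stratum 3: (510/1690)²·0.681·0.319/46 = 0.000430078
  stratum 4: (130/1690)²·0.556·0.444/17 = 8.59255e-05
  stratum 5: (450/1690)²·0.308·0.692/25 = 0.000604461
V̂(p̂_st) = 0.00141394; SE = √V̂ = 0.0376024

p̂_st ≈ 0.4966, SE ≈ 0.0376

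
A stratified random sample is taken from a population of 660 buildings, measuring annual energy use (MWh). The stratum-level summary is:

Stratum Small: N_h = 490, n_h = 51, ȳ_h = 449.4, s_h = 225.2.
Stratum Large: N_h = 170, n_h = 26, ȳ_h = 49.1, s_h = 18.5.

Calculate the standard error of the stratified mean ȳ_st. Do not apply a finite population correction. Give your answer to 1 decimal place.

V̂(ȳ_st) = Σ W_h² s_h²/n_h, with W_h = N_h/N and N = 660:
  stratum Small: (490/660)²·225.2²/51 = 548.114
  stratum Large: (170/660)²·18.5²/26 = 0.873333
V̂(ȳ_st) = 548.987
SE(ȳ_st) = √548.987 = 23.4305

SE(ȳ_st) ≈ 23.4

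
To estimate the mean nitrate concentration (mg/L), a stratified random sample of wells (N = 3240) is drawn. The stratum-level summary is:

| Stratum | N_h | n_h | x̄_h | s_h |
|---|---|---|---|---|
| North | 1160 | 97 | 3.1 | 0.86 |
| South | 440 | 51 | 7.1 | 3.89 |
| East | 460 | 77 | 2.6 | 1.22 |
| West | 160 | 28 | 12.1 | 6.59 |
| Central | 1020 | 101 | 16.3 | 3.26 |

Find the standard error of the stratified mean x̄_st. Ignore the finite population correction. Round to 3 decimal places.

SE(x̄_st) ≈ 0.145

V̂(x̄_st) = Σ W_h² s_h²/n_h, with W_h = N_h/N and N = 3240:
  stratum North: (1160/3240)²·0.86²/97 = 0.000977352
  stratum South: (440/3240)²·3.89²/51 = 0.00547198
  stratum East: (460/3240)²·1.22²/77 = 0.000389632
  stratum West: (160/3240)²·6.59²/28 = 0.00378236
  stratum Central: (1020/3240)²·3.26²/101 = 0.0104286
V̂(x̄_st) = 0.0210499
SE(x̄_st) = √0.0210499 = 0.145086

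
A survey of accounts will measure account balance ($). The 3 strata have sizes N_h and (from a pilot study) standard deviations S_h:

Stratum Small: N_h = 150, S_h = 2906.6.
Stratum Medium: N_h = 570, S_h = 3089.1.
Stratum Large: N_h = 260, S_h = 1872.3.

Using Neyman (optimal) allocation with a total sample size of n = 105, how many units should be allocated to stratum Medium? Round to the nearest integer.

Neyman allocation: n_h = n · N_h S_h / Σ N_i S_i, with n = 105.
  stratum Small: N_h·S_h = 150·2906.6 = 435990.00
  stratum Medium: N_h·S_h = 570·3089.1 = 1760787.00
  stratum Large: N_h·S_h = 260·1872.3 = 486798.00
Σ N_h S_h = 2683575.00
n for stratum Medium = 105·1760787.00/2683575.00 = 68.894 → 69

69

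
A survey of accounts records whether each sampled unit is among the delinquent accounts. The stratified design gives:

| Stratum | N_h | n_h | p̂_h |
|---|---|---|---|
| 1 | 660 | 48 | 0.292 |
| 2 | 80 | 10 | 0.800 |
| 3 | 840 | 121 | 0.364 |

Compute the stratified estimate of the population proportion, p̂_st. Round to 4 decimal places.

p̂_st ≈ 0.3560

N = 1580; stratum weights W_h = N_h/N.
p̂_st = Σ W_h p̂_h = (660·0.292 + 80·0.800 + 840·0.364)/1580 = 0.35600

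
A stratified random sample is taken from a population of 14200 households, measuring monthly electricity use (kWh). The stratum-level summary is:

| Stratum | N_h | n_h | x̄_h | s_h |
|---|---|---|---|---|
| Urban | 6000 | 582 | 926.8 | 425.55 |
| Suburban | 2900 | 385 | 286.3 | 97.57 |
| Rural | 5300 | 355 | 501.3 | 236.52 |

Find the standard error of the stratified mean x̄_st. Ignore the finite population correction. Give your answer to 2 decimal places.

SE(x̄_st) ≈ 8.86

V̂(x̄_st) = Σ W_h² s_h²/n_h, with W_h = N_h/N and N = 14200:
  stratum Urban: (6000/14200)²·425.55²/582 = 55.5526
  stratum Suburban: (2900/14200)²·97.57²/385 = 1.03131
  stratum Rural: (5300/14200)²·236.52²/355 = 21.9524
V̂(x̄_st) = 78.5363
SE(x̄_st) = √78.5363 = 8.86207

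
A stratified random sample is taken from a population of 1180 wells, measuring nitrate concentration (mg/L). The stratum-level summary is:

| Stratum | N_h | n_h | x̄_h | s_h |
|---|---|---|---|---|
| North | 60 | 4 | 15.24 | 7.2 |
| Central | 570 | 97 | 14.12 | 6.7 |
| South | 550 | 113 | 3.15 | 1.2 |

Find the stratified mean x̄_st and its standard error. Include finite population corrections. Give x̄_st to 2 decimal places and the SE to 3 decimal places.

x̄_st ≈ 9.06, SE ≈ 0.351

x̄_st = Σ W_h x̄_h = (60·15.24 + 570·14.12 + 550·3.15)/1180 = 9.06381
V̂(x̄_st) = Σ W_h² (1 − n_h/N_h) s_h²/n_h, with W_h = N_h/N and N = 1180:
  stratum North: (60/1180)²·(1 − 4/60)·7.2²/4 = 0.0312738
  stratum Central: (570/1180)²·(1 − 97/570)·6.7²/97 = 0.0896086
  stratum South: (550/1180)²·(1 − 113/550)·1.2²/113 = 0.0021997
V̂(x̄_st) = 0.123082
SE(x̄_st) = √0.123082 = 0.350831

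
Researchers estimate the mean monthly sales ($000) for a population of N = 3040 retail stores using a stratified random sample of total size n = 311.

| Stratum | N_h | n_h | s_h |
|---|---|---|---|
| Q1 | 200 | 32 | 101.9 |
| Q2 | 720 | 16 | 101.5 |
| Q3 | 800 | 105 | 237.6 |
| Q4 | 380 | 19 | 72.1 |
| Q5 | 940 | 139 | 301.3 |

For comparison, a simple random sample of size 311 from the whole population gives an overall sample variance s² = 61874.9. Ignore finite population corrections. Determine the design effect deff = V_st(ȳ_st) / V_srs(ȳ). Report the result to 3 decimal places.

deff ≈ 0.711

V̂(ȳ_st) = Σ W_h² s_h²/n_h, with W_h = N_h/N and N = 3040:
  stratum Q1: (200/3040)²·101.9²/32 = 1.40447
  stratum Q2: (720/3040)²·101.5²/16 = 36.1185
  stratum Q3: (800/3040)²·237.6²/105 = 37.2337
  stratum Q4: (380/3040)²·72.1²/19 = 4.27501
  stratum Q5: (940/3040)²·301.3²/139 = 62.4442
V_st = 141.476
V_srs = s²/n = 61874.9/311 = 198.955
deff = V_st / V_srs = 141.476/198.955 = 0.7111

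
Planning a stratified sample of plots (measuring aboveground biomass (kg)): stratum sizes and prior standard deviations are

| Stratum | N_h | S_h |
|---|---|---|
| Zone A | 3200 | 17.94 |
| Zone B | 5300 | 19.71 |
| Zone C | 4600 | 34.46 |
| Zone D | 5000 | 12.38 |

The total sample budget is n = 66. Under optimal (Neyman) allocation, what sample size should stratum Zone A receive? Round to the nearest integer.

10

Neyman allocation: n_h = n · N_h S_h / Σ N_i S_i, with n = 66.
  stratum Zone A: N_h·S_h = 3200·17.94 = 57408.00
  stratum Zone B: N_h·S_h = 5300·19.71 = 104463.00
  stratum Zone C: N_h·S_h = 4600·34.46 = 158516.00
  stratum Zone D: N_h·S_h = 5000·12.38 = 61900.00
Σ N_h S_h = 382287.00
n for stratum Zone A = 66·57408.00/382287.00 = 9.911 → 10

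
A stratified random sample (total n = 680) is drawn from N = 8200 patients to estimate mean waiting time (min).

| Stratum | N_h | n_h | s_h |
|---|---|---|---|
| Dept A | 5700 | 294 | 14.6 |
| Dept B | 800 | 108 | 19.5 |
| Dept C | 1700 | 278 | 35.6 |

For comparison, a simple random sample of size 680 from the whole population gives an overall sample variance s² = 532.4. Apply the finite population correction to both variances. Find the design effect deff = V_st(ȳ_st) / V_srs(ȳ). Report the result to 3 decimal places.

deff ≈ 0.731

V̂(ȳ_st) = Σ W_h² (1 − n_h/N_h) s_h²/n_h, with W_h = N_h/N and N = 8200:
  stratum Dept A: (5700/8200)²·(1 − 294/5700)·14.6²/294 = 0.332263
  stratum Dept B: (800/8200)²·(1 − 108/800)·19.5²/108 = 0.0289877
  stratum Dept C: (1700/8200)²·(1 − 278/1700)·35.6²/278 = 0.163899
V_st = 0.525149
V_srs = (1 − 680/8200)·532.4/680 = 0.718014
deff = V_st / V_srs = 0.525149/0.718014 = 0.7314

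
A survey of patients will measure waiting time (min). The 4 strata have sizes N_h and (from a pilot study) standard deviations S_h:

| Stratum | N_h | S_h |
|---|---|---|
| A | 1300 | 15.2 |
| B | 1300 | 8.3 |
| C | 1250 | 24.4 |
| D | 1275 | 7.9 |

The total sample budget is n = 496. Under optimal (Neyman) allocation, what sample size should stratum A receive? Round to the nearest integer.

138

Neyman allocation: n_h = n · N_h S_h / Σ N_i S_i, with n = 496.
  stratum A: N_h·S_h = 1300·15.2 = 19760.00
  stratum B: N_h·S_h = 1300·8.3 = 10790.00
  stratum C: N_h·S_h = 1250·24.4 = 30500.00
  stratum D: N_h·S_h = 1275·7.9 = 10072.50
Σ N_h S_h = 71122.50
n for stratum A = 496·19760.00/71122.50 = 137.804 → 138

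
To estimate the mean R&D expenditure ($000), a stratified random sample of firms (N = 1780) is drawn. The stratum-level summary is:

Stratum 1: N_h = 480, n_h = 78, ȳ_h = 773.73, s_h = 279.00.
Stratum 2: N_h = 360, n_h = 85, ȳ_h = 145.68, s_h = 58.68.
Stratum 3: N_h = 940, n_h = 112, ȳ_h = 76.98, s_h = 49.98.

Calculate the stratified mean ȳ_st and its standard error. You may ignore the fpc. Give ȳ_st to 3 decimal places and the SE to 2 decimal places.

ȳ_st ≈ 278.762, SE ≈ 8.97

ȳ_st = Σ W_h ȳ_h = (480·773.73 + 360·145.68 + 940·76.98)/1780 = 278.76202
V̂(ȳ_st) = Σ W_h² s_h²/n_h, with W_h = N_h/N and N = 1780:
  stratum 1: (480/1780)²·279.00²/78 = 72.5699
  stratum 2: (360/1780)²·58.68²/85 = 1.65701
  stratum 3: (940/1780)²·49.98²/112 = 6.22
V̂(ȳ_st) = 80.4469
SE(ȳ_st) = √80.4469 = 8.96922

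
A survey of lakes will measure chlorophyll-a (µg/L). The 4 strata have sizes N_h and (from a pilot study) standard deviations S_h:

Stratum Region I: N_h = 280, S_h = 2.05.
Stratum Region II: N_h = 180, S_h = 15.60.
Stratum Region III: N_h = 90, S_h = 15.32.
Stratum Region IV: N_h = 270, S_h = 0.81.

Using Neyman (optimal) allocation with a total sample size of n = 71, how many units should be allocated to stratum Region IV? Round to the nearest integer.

3

Neyman allocation: n_h = n · N_h S_h / Σ N_i S_i, with n = 71.
  stratum Region I: N_h·S_h = 280·2.05 = 574.00
  stratum Region II: N_h·S_h = 180·15.60 = 2808.00
  stratum Region III: N_h·S_h = 90·15.32 = 1378.80
  stratum Region IV: N_h·S_h = 270·0.81 = 218.70
Σ N_h S_h = 4979.50
n for stratum Region IV = 71·218.70/4979.50 = 3.118 → 3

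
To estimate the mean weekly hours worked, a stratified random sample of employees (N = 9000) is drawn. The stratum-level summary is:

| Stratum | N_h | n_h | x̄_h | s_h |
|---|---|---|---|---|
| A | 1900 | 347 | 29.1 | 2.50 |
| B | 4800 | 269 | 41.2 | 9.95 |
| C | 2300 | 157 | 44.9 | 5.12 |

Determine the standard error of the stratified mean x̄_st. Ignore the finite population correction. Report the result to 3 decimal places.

V̂(x̄_st) = Σ W_h² s_h²/n_h, with W_h = N_h/N and N = 9000:
  stratum A: (1900/9000)²·2.50²/347 = 0.000802736
  stratum B: (4800/9000)²·9.95²/269 = 0.104687
  stratum C: (2300/9000)²·5.12²/157 = 0.0109046
V̂(x̄_st) = 0.116394
SE(x̄_st) = √0.116394 = 0.341166

SE(x̄_st) ≈ 0.341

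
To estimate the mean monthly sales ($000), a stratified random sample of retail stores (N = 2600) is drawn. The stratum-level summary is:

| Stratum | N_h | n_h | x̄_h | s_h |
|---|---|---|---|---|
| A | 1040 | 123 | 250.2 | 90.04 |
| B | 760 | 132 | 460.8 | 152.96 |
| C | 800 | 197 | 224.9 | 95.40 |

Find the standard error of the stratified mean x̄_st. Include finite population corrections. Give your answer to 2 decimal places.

SE(x̄_st) ≈ 5.01

V̂(x̄_st) = Σ W_h² (1 − n_h/N_h) s_h²/n_h, with W_h = N_h/N and N = 2600:
  stratum A: (1040/2600)²·(1 − 123/1040)·90.04²/123 = 9.29869
  stratum B: (760/2600)²·(1 − 132/760)·152.96²/132 = 12.5144
  stratum C: (800/2600)²·(1 − 197/800)·95.40²/197 = 3.29679
V̂(x̄_st) = 25.1098
SE(x̄_st) = √25.1098 = 5.01097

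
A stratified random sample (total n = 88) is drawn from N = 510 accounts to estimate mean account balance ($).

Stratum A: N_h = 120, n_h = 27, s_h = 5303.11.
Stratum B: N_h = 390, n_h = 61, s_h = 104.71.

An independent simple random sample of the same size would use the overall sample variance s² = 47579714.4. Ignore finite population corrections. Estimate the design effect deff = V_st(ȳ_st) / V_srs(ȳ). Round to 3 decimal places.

V̂(ȳ_st) = Σ W_h² s_h²/n_h, with W_h = N_h/N and N = 510:
  stratum A: (120/510)²·5303.11²/27 = 57666
  stratum B: (390/510)²·104.71²/61 = 105.108
V_st = 57771.1
V_srs = s²/n = 47579714.4/88 = 540679
deff = V_st / V_srs = 57771.1/540679 = 0.1068

deff ≈ 0.107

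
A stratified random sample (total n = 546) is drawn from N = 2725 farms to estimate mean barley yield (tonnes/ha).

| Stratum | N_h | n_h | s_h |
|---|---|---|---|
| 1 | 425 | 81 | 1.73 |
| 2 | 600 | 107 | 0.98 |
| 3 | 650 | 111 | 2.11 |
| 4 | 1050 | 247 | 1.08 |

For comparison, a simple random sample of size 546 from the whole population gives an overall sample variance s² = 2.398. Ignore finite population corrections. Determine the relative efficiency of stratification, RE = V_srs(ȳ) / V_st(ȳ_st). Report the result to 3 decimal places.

RE ≈ 1.017

V̂(ȳ_st) = Σ W_h² s_h²/n_h, with W_h = N_h/N and N = 2725:
  stratum 1: (425/2725)²·1.73²/81 = 0.000898777
  stratum 2: (600/2725)²·0.98²/107 = 0.000435149
  stratum 3: (650/2725)²·2.11²/111 = 0.00228211
  stratum 4: (1050/2725)²·1.08²/247 = 0.000701126
V_st = 0.00431716
V_srs = s²/n = 2.398/546 = 0.00439194
Relative efficiency = V_srs / V_st = 0.00439194/0.00431716 = 1.0173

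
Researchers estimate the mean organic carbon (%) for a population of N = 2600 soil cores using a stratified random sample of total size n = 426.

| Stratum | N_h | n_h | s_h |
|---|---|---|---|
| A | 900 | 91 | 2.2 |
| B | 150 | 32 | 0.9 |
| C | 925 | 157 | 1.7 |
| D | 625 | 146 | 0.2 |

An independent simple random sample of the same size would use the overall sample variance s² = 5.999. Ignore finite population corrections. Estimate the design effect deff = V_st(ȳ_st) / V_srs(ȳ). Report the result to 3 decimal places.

deff ≈ 0.625

V̂(ȳ_st) = Σ W_h² s_h²/n_h, with W_h = N_h/N and N = 2600:
  stratum A: (900/2600)²·2.2²/91 = 0.00637298
  stratum B: (150/2600)²·0.9²/32 = 8.42502e-05
  stratum C: (925/2600)²·1.7²/157 = 0.00232989
  stratum D: (625/2600)²·0.2²/146 = 1.58314e-05
V_st = 0.00880295
V_srs = s²/n = 5.999/426 = 0.0140822
deff = V_st / V_srs = 0.00880295/0.0140822 = 0.6251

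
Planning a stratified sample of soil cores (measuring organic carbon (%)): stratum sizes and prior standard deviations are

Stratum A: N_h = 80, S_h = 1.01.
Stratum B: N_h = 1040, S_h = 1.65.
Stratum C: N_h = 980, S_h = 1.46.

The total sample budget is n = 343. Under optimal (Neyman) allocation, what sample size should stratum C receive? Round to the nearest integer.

Neyman allocation: n_h = n · N_h S_h / Σ N_i S_i, with n = 343.
  stratum A: N_h·S_h = 80·1.01 = 80.80
  stratum B: N_h·S_h = 1040·1.65 = 1716.00
  stratum C: N_h·S_h = 980·1.46 = 1430.80
Σ N_h S_h = 3227.60
n for stratum C = 343·1430.80/3227.60 = 152.052 → 152

152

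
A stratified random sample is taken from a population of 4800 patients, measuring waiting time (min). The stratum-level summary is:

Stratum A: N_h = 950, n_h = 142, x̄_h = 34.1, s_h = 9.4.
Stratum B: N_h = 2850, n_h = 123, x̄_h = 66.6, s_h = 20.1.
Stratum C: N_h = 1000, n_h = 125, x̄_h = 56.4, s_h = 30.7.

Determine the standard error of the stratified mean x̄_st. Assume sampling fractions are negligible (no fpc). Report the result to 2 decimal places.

SE(x̄_st) ≈ 1.23

V̂(x̄_st) = Σ W_h² s_h²/n_h, with W_h = N_h/N and N = 4800:
  stratum A: (950/4800)²·9.4²/142 = 0.0243743
  stratum B: (2850/4800)²·20.1²/123 = 1.15796
  stratum C: (1000/4800)²·30.7²/125 = 0.327253
V̂(x̄_st) = 1.50959
SE(x̄_st) = √1.50959 = 1.22865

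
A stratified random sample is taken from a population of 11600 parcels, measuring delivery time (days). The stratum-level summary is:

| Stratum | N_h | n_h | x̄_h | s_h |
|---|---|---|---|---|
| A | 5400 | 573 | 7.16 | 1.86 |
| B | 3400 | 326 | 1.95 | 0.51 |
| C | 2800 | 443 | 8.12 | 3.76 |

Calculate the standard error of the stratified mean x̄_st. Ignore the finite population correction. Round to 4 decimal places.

SE(x̄_st) ≈ 0.0569

V̂(x̄_st) = Σ W_h² s_h²/n_h, with W_h = N_h/N and N = 11600:
  stratum A: (5400/11600)²·1.86²/573 = 0.00130841
  stratum B: (3400/11600)²·0.51²/326 = 6.85432e-05
  stratum C: (2800/11600)²·3.76²/443 = 0.0018594
V̂(x̄_st) = 0.00323635
SE(x̄_st) = √0.00323635 = 0.0568889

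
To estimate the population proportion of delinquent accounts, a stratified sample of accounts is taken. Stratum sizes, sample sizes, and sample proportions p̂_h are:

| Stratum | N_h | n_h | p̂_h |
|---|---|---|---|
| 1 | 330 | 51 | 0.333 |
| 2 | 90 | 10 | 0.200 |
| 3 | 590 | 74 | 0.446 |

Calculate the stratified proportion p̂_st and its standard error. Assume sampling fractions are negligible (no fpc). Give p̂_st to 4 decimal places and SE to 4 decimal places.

N = 1010; stratum weights W_h = N_h/N.
p̂_st = Σ W_h p̂_h = (330·0.333 + 90·0.200 + 590·0.446)/1010 = 0.38716
V̂(p̂_st) = Σ W_h² p̂_h(1−p̂_h)/(n_h−1):
  stratum 1: (330/1010)²·0.333·0.667/50 = 0.000474226
  stratum 2: (90/1010)²·0.200·0.800/9 = 0.000141163
  stratum 3: (590/1010)²·0.446·0.554/73 = 0.001155
V̂(p̂_st) = 0.00177039; SE = √V̂ = 0.042076

p̂_st ≈ 0.3872, SE ≈ 0.0421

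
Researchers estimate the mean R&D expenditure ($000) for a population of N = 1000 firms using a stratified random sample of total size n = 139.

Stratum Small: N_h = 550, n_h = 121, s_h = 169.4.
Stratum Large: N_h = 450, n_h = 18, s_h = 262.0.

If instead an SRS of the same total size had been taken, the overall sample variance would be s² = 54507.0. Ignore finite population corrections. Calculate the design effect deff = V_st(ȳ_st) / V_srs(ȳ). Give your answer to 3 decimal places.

V̂(ȳ_st) = Σ W_h² s_h²/n_h, with W_h = N_h/N and N = 1000:
  stratum Small: (550/1000)²·169.4²/121 = 71.7409
  stratum Large: (450/1000)²·262.0²/18 = 772.245
V_st = 843.986
V_srs = s²/n = 54507.0/139 = 392.137
deff = V_st / V_srs = 843.986/392.137 = 2.1523

deff ≈ 2.152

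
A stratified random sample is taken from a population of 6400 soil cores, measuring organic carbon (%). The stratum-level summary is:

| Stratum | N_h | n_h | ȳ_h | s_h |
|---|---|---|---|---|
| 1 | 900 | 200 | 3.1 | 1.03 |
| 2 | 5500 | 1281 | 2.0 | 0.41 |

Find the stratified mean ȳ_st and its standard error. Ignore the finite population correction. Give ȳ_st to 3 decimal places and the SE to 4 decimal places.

ȳ_st = Σ W_h ȳ_h = (900·3.1 + 5500·2.0)/6400 = 2.15469
V̂(ȳ_st) = Σ W_h² s_h²/n_h, with W_h = N_h/N and N = 6400:
  stratum 1: (900/6400)²·1.03²/200 = 0.000104899
  stratum 2: (5500/6400)²·0.41²/1281 = 9.69134e-05
V̂(ȳ_st) = 0.000201812
SE(ȳ_st) = √0.000201812 = 0.0142061

ȳ_st ≈ 2.155, SE ≈ 0.0142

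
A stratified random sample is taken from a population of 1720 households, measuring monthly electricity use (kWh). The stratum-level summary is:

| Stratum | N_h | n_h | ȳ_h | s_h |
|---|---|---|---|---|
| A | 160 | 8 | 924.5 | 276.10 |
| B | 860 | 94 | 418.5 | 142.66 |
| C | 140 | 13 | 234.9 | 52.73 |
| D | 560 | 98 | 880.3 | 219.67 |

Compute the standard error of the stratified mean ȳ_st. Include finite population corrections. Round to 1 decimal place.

SE(ȳ_st) ≈ 13.1

V̂(ȳ_st) = Σ W_h² (1 − n_h/N_h) s_h²/n_h, with W_h = N_h/N and N = 1720:
  stratum A: (160/1720)²·(1 − 8/160)·276.10²/8 = 78.3339
  stratum B: (860/1720)²·(1 − 94/860)·142.66²/94 = 48.2111
  stratum C: (140/1720)²·(1 − 13/140)·52.73²/13 = 1.28543
  stratum D: (560/1720)²·(1 − 98/560)·219.67²/98 = 43.0614
V̂(ȳ_st) = 170.892
SE(ȳ_st) = √170.892 = 13.0726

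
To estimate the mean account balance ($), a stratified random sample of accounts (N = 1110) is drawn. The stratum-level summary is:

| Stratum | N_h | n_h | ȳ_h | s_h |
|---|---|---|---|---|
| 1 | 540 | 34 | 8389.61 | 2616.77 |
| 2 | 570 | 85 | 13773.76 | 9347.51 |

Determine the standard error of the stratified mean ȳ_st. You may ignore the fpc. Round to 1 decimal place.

SE(ȳ_st) ≈ 564.6

V̂(ȳ_st) = Σ W_h² s_h²/n_h, with W_h = N_h/N and N = 1110:
  stratum 1: (540/1110)²·2616.77²/34 = 47664.4
  stratum 2: (570/1110)²·9347.51²/85 = 271067
V̂(ȳ_st) = 318731
SE(ȳ_st) = √318731 = 564.563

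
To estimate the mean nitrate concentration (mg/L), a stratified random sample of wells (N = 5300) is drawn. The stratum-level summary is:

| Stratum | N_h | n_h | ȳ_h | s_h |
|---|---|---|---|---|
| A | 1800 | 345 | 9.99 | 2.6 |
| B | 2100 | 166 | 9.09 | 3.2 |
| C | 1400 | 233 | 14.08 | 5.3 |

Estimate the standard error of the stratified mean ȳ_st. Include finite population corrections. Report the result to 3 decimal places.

V̂(ȳ_st) = Σ W_h² (1 − n_h/N_h) s_h²/n_h, with W_h = N_h/N and N = 5300:
  stratum A: (1800/5300)²·(1 − 345/1800)·2.6²/345 = 0.00182689
  stratum B: (2100/5300)²·(1 − 166/2100)·3.2²/166 = 0.00891899
  stratum C: (1400/5300)²·(1 − 233/1400)·5.3²/233 = 0.00701202
V̂(ȳ_st) = 0.0177579
SE(ȳ_st) = √0.0177579 = 0.133259

SE(ȳ_st) ≈ 0.133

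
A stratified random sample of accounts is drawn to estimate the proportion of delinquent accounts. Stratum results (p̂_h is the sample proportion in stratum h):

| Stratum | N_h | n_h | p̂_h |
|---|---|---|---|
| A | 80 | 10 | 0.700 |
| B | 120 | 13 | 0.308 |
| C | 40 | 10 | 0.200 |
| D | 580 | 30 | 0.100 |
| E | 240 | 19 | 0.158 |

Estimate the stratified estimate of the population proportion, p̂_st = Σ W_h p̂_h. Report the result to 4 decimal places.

p̂_st ≈ 0.1857

N = 1060; stratum weights W_h = N_h/N.
p̂_st = Σ W_h p̂_h = (80·0.700 + 120·0.308 + 40·0.200 + 580·0.100 + 240·0.158)/1060 = 0.18574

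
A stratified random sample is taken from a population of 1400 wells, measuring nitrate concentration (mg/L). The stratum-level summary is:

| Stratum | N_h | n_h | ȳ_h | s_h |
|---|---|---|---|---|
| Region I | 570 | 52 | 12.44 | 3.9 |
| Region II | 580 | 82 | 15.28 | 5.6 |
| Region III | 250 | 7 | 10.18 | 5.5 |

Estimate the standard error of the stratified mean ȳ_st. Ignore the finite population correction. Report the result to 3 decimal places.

V̂(ȳ_st) = Σ W_h² s_h²/n_h, with W_h = N_h/N and N = 1400:
  stratum Region I: (570/1400)²·3.9²/52 = 0.0484864
  stratum Region II: (580/1400)²·5.6²/82 = 0.065639
  stratum Region III: (250/1400)²·5.5²/7 = 0.137801
V̂(ȳ_st) = 0.251926
SE(ȳ_st) = √0.251926 = 0.501922

SE(ȳ_st) ≈ 0.502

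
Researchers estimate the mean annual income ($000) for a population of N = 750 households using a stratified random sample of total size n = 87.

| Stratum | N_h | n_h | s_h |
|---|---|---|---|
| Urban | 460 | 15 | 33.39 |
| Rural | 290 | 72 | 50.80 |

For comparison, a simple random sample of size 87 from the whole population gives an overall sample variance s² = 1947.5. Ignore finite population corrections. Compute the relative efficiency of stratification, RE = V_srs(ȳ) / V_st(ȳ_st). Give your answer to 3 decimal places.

V̂(ȳ_st) = Σ W_h² s_h²/n_h, with W_h = N_h/N and N = 750:
  stratum Urban: (460/750)²·33.39²/15 = 27.9598
  stratum Rural: (290/750)²·50.80²/72 = 5.35881
V_st = 33.3187
V_srs = s²/n = 1947.5/87 = 22.3851
Relative efficiency = V_srs / V_st = 22.3851/33.3187 = 0.6718

RE ≈ 0.672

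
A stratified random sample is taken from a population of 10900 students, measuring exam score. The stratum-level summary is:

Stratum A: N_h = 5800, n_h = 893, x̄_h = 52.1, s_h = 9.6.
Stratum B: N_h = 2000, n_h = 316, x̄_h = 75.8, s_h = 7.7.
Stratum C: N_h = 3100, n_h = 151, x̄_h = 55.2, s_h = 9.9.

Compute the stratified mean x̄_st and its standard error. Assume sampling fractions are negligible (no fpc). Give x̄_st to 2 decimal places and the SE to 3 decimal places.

x̄_st = Σ W_h x̄_h = (5800·52.1 + 2000·75.8 + 3100·55.2)/10900 = 57.33028
V̂(x̄_st) = Σ W_h² s_h²/n_h, with W_h = N_h/N and N = 10900:
  stratum A: (5800/10900)²·9.6²/893 = 0.0292209
  stratum B: (2000/10900)²·7.7²/316 = 0.00631686
  stratum C: (3100/10900)²·9.9²/151 = 0.0525005
V̂(x̄_st) = 0.0880383
SE(x̄_st) = √0.0880383 = 0.296713

x̄_st ≈ 57.33, SE ≈ 0.297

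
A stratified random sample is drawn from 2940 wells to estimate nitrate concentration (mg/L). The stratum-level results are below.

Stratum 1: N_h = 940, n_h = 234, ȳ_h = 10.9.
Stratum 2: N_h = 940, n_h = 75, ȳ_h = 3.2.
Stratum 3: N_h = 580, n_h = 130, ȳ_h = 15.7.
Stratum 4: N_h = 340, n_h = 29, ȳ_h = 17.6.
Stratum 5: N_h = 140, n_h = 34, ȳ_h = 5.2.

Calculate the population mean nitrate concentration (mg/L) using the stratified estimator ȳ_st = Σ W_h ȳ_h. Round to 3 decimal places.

N = Σ N_h = 2940. Stratum weights W_h = N_h/N.
ȳ_st = (940·10.9 + 940·3.2 + 580·15.7 + 340·17.6 + 140·5.2) / 2940 = 9.88844

ȳ_st ≈ 9.888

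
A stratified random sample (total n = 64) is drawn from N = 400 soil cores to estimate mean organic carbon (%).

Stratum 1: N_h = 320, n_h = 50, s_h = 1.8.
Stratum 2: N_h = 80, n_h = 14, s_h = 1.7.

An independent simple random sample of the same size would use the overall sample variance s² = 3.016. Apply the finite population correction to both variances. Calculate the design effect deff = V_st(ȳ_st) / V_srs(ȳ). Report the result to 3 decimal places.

V̂(ȳ_st) = Σ W_h² (1 − n_h/N_h) s_h²/n_h, with W_h = N_h/N and N = 400:
  stratum 1: (320/400)²·(1 − 50/320)·1.8²/50 = 0.034992
  stratum 2: (80/400)²·(1 − 14/80)·1.7²/14 = 0.00681214
V_st = 0.0418041
V_srs = (1 − 64/400)·3.016/64 = 0.039585
deff = V_st / V_srs = 0.0418041/0.039585 = 1.0561

deff ≈ 1.056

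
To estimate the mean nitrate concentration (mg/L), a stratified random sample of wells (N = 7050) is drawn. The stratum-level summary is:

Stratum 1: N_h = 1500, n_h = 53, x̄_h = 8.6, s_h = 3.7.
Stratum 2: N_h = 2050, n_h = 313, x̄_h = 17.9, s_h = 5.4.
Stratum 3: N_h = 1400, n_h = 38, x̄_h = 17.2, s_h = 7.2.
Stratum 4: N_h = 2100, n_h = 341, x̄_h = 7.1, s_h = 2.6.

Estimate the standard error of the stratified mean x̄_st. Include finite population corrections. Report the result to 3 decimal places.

SE(x̄_st) ≈ 0.268

V̂(x̄_st) = Σ W_h² (1 − n_h/N_h) s_h²/n_h, with W_h = N_h/N and N = 7050:
  stratum 1: (1500/7050)²·(1 − 53/1500)·3.7²/53 = 0.01128
  stratum 2: (2050/7050)²·(1 − 313/2050)·5.4²/313 = 0.0066745
  stratum 3: (1400/7050)²·(1 − 38/1400)·7.2²/38 = 0.0523369
  stratum 4: (2100/7050)²·(1 − 341/2100)·2.6²/341 = 0.00147333
V̂(x̄_st) = 0.0717648
SE(x̄_st) = √0.0717648 = 0.267889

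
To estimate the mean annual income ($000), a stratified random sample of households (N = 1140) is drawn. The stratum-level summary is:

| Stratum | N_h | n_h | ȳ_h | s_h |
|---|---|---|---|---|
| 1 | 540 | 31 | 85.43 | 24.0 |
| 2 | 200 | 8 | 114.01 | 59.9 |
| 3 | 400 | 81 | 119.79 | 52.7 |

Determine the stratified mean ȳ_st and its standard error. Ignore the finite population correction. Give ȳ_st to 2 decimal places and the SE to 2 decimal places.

ȳ_st = Σ W_h ȳ_h = (540·85.43 + 200·114.01 + 400·119.79)/1140 = 102.50018
V̂(ȳ_st) = Σ W_h² s_h²/n_h, with W_h = N_h/N and N = 1140:
  stratum 1: (540/1140)²·24.0²/31 = 4.16906
  stratum 2: (200/1140)²·59.9²/8 = 13.8043
  stratum 3: (400/1140)²·52.7²/81 = 4.2213
V̂(ȳ_st) = 22.1947
SE(ȳ_st) = √22.1947 = 4.71112

ȳ_st ≈ 102.50, SE ≈ 4.71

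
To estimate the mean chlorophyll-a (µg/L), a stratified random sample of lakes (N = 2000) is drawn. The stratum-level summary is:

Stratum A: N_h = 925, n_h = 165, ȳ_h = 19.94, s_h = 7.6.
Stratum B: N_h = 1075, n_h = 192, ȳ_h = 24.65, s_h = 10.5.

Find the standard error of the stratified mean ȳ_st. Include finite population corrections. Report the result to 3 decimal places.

V̂(ȳ_st) = Σ W_h² (1 − n_h/N_h) s_h²/n_h, with W_h = N_h/N and N = 2000:
  stratum A: (925/2000)²·(1 − 165/925)·7.6²/165 = 0.0615232
  stratum B: (1075/2000)²·(1 − 192/1075)·10.5²/192 = 0.136266
V̂(ȳ_st) = 0.197789
SE(ȳ_st) = √0.197789 = 0.444735

SE(ȳ_st) ≈ 0.445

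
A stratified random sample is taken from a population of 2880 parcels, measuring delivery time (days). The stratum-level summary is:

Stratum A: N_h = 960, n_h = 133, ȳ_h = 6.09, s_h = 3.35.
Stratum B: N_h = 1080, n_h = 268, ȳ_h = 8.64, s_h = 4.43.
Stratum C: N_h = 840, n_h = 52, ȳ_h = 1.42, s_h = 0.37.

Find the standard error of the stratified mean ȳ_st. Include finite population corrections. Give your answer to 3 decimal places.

SE(ȳ_st) ≈ 0.127

V̂(ȳ_st) = Σ W_h² (1 − n_h/N_h) s_h²/n_h, with W_h = N_h/N and N = 2880:
  stratum A: (960/2880)²·(1 − 133/960)·3.35²/133 = 0.00807662
  stratum B: (1080/2880)²·(1 − 268/1080)·4.43²/268 = 0.00774225
  stratum C: (840/2880)²·(1 − 52/840)·0.37²/52 = 0.000210097
V̂(ȳ_st) = 0.016029
SE(ȳ_st) = √0.016029 = 0.126606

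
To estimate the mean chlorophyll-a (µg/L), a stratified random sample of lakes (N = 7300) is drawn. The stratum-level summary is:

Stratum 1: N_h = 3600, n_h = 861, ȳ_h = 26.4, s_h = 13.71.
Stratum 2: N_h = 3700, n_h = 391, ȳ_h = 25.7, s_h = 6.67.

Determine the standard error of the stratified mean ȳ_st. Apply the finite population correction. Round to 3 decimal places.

SE(ȳ_st) ≈ 0.258

V̂(ȳ_st) = Σ W_h² (1 − n_h/N_h) s_h²/n_h, with W_h = N_h/N and N = 7300:
  stratum 1: (3600/7300)²·(1 − 861/3600)·13.71²/861 = 0.0403943
  stratum 2: (3700/7300)²·(1 − 391/3700)·6.67²/391 = 0.0261413
V̂(ȳ_st) = 0.0665357
SE(ȳ_st) = √0.0665357 = 0.257945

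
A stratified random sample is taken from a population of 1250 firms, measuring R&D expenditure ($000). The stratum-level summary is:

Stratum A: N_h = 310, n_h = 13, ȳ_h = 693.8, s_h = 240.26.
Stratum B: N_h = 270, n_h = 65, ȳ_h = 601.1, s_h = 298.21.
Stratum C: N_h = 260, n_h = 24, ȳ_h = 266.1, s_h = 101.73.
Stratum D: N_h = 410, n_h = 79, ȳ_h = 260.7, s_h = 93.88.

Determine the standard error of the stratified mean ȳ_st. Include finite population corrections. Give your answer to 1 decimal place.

V̂(ȳ_st) = Σ W_h² (1 − n_h/N_h) s_h²/n_h, with W_h = N_h/N and N = 1250:
  stratum A: (310/1250)²·(1 − 13/310)·240.26²/13 = 261.648
  stratum B: (270/1250)²·(1 − 65/270)·298.21²/65 = 48.465
  stratum C: (260/1250)²·(1 − 24/260)·101.73²/24 = 16.9337
  stratum D: (410/1250)²·(1 − 79/410)·93.88²/79 = 9.68971
V̂(ȳ_st) = 336.737
SE(ȳ_st) = √336.737 = 18.3504

SE(ȳ_st) ≈ 18.4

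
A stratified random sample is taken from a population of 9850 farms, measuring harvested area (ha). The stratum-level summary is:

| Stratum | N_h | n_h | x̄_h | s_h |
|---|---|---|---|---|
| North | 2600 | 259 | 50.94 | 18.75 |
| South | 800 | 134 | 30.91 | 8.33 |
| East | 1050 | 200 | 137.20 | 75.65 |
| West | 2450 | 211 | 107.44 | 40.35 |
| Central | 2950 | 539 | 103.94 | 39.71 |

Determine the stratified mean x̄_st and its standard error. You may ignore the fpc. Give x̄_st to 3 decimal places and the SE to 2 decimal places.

x̄_st ≈ 88.435, SE ≈ 1.08

x̄_st = Σ W_h x̄_h = (2600·50.94 + 800·30.91 + 1050·137.20 + 2450·107.44 + 2950·103.94)/9850 = 88.43482
V̂(x̄_st) = Σ W_h² s_h²/n_h, with W_h = N_h/N and N = 9850:
  stratum North: (2600/9850)²·18.75²/259 = 0.0945751
  stratum South: (800/9850)²·8.33²/134 = 0.0034158
  stratum East: (1050/9850)²·75.65²/200 = 0.325158
  stratum West: (2450/9850)²·40.35²/211 = 0.47738
  stratum Central: (2950/9850)²·39.71²/539 = 0.262411
V̂(x̄_st) = 1.16294
SE(x̄_st) = √1.16294 = 1.0784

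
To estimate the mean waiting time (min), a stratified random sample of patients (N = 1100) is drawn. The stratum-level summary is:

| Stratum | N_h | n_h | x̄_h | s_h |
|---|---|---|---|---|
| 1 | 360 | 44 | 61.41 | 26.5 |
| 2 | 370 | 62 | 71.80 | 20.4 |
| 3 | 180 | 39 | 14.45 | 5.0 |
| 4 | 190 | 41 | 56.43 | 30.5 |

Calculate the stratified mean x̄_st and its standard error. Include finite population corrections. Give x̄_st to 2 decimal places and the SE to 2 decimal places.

x̄_st = Σ W_h x̄_h = (360·61.41 + 370·71.80 + 180·14.45 + 190·56.43)/1100 = 56.36027
V̂(x̄_st) = Σ W_h² (1 − n_h/N_h) s_h²/n_h, with W_h = N_h/N and N = 1100:
  stratum 1: (360/1100)²·(1 − 44/360)·26.5²/44 = 1.50053
  stratum 2: (370/1100)²·(1 − 62/370)·20.4²/62 = 0.632173
  stratum 3: (180/1100)²·(1 − 39/180)·5.0²/39 = 0.0134456
  stratum 4: (190/1100)²·(1 − 41/190)·30.5²/41 = 0.530848
V̂(x̄_st) = 2.67699
SE(x̄_st) = √2.67699 = 1.63615

x̄_st ≈ 56.36, SE ≈ 1.64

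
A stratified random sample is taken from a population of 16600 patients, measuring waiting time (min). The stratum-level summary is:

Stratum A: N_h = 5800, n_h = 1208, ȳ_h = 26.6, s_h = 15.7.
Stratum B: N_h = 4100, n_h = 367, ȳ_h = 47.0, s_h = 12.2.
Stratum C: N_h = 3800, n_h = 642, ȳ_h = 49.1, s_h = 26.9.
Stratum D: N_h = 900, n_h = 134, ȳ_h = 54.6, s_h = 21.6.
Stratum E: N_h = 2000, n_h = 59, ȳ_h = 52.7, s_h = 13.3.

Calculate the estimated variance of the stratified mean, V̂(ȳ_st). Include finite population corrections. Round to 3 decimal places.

V̂(ȳ_st) = Σ W_h² (1 − n_h/N_h) s_h²/n_h, with W_h = N_h/N and N = 16600:
  stratum A: (5800/16600)²·(1 − 1208/5800)·15.7²/1208 = 0.0197218
  stratum B: (4100/16600)²·(1 − 367/4100)·12.2²/367 = 0.0225258
  stratum C: (3800/16600)²·(1 − 642/3800)·26.9²/642 = 0.049085
  stratum D: (900/16600)²·(1 − 134/900)·21.6²/134 = 0.0087108
  stratum E: (2000/16600)²·(1 − 59/2000)·13.3²/59 = 0.0422368
V̂(ȳ_st) = 0.14228

V̂(ȳ_st) ≈ 0.142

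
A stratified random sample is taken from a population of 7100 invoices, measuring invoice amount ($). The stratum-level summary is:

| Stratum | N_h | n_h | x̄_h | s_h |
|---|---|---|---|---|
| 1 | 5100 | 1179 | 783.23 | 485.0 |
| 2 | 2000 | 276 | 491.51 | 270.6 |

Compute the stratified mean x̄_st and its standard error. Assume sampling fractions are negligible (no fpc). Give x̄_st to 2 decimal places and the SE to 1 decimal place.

x̄_st = Σ W_h x̄_h = (5100·783.23 + 2000·491.51)/7100 = 701.05535
V̂(x̄_st) = Σ W_h² s_h²/n_h, with W_h = N_h/N and N = 7100:
  stratum 1: (5100/7100)²·485.0²/1179 = 102.942
  stratum 2: (2000/7100)²·270.6²/276 = 21.0518
V̂(x̄_st) = 123.994
SE(x̄_st) = √123.994 = 11.1353

x̄_st ≈ 701.06, SE ≈ 11.1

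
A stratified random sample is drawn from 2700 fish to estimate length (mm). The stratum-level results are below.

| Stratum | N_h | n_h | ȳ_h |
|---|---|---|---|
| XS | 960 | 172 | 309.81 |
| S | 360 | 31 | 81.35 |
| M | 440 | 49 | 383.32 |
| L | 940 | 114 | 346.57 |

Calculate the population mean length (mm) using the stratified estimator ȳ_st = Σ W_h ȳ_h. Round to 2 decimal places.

ȳ_st ≈ 304.13

N = Σ N_h = 2700. Stratum weights W_h = N_h/N.
ȳ_st = (960·309.81 + 360·81.35 + 440·383.32 + 940·346.57) / 2700 = 304.1260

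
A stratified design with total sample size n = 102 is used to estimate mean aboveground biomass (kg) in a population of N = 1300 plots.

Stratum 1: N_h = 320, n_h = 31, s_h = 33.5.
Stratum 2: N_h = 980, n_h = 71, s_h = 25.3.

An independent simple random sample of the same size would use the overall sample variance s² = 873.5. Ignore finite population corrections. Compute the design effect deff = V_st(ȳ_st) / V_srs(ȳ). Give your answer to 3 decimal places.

V̂(ȳ_st) = Σ W_h² s_h²/n_h, with W_h = N_h/N and N = 1300:
  stratum 1: (320/1300)²·33.5²/31 = 2.19352
  stratum 2: (980/1300)²·25.3²/71 = 5.12328
V_st = 7.3168
V_srs = s²/n = 873.5/102 = 8.56373
deff = V_st / V_srs = 7.3168/8.56373 = 0.8544

deff ≈ 0.854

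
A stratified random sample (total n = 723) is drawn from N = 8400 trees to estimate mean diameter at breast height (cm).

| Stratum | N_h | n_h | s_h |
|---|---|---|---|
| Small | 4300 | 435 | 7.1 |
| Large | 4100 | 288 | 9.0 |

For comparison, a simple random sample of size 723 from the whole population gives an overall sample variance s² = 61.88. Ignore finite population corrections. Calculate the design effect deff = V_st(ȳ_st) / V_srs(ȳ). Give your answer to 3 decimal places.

deff ≈ 1.138

V̂(ȳ_st) = Σ W_h² s_h²/n_h, with W_h = N_h/N and N = 8400:
  stratum Small: (4300/8400)²·7.1²/435 = 0.0303673
  stratum Large: (4100/8400)²·9.0²/288 = 0.0670041
V_st = 0.0973714
V_srs = s²/n = 61.88/723 = 0.0855878
deff = V_st / V_srs = 0.0973714/0.0855878 = 1.1377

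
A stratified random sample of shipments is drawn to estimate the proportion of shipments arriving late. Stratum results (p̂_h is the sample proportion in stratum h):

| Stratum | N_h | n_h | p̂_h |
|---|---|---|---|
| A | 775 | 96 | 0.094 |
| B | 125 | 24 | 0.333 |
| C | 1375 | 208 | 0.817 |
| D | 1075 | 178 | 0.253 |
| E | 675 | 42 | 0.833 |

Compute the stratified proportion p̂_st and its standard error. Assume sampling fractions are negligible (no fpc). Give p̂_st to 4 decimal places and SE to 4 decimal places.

N = 4025; stratum weights W_h = N_h/N.
p̂_st = Σ W_h p̂_h = (775·0.094 + 125·0.333 + 1375·0.817 + 1075·0.253 + 675·0.833)/4025 = 0.51481
V̂(p̂_st) = Σ W_h² p̂_h(1−p̂_h)/(n_h−1):
  stratum A: (775/4025)²·0.094·0.906/95 = 3.32356e-05
  stratum B: (125/4025)²·0.333·0.667/23 = 9.31388e-06
  stratum C: (1375/4025)²·0.817·0.183/207 = 8.42901e-05
  stratum D: (1075/4025)²·0.253·0.747/177 = 7.61646e-05
  stratum E: (675/4025)²·0.833·0.167/41 = 9.54231e-05
V̂(p̂_st) = 0.000298427; SE = √V̂ = 0.017275

p̂_st ≈ 0.5148, SE ≈ 0.0173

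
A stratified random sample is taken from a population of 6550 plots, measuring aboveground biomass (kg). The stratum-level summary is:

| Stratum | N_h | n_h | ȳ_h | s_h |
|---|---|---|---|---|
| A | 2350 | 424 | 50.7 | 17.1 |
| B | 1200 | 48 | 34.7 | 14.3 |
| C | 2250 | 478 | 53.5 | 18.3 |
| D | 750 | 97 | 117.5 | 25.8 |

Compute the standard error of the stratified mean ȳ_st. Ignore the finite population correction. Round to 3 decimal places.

SE(ȳ_st) ≈ 0.636

V̂(ȳ_st) = Σ W_h² s_h²/n_h, with W_h = N_h/N and N = 6550:
  stratum A: (2350/6550)²·17.1²/424 = 0.0887727
  stratum B: (1200/6550)²·14.3²/48 = 0.142992
  stratum C: (2250/6550)²·18.3²/478 = 0.0826717
  stratum D: (750/6550)²·25.8²/97 = 0.089972
V̂(ȳ_st) = 0.404408
SE(ȳ_st) = √0.404408 = 0.635931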